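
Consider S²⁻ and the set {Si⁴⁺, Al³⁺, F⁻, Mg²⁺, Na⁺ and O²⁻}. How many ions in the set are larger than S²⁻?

Work out protons and electrons: Si⁴⁺ has 10 e⁻ (Z=14), Al³⁺ has 10 e⁻ (Z=13), Mg²⁺ has 10 e⁻ (Z=12), Na⁺ has 10 e⁻ (Z=11), F⁻ has 10 e⁻ (Z=9), O²⁻ has 10 e⁻ (Z=8), S²⁻ has 18 e⁻ (Z=16). Si⁴⁺ < Al³⁺ (both 10 e⁻, Z=14>13); Al³⁺ < Mg²⁺ (isoelectronic, higher Z=13 is smaller); Mg²⁺ < Na⁺ (isoelectronic, higher Z=12 is smaller); Na⁺ < F⁻ (both 10 e⁻, Z=11>9); F⁻ < O²⁻ (isoelectronic, higher Z=9 is smaller); O²⁻ < S²⁻ (same group, period 2 vs 3).
Relative to S²⁻, the ions that are larger are none. So 0 are larger.

0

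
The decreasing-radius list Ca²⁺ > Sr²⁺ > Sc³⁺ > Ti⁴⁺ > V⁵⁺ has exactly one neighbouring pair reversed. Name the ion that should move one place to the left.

Sr²⁺

Scanning neighbour by neighbour, only Ca²⁺/Sr²⁺ violates a trend: same group and charge — period 4 sits above period 5, so Ca²⁺ is smaller. That makes Sr²⁺ the one sitting a position late relative to where it belongs.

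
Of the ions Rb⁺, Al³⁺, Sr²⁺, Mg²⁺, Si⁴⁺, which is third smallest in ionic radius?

Mg²⁺

First list Z and electron count for each: Si⁴⁺ (Z=14, 10 e⁻), Al³⁺ (Z=13, 10 e⁻), Mg²⁺ (Z=12, 10 e⁻), Sr²⁺ (Z=38, 36 e⁻), Rb⁺ (Z=37, 36 e⁻). Si⁴⁺ < Al³⁺ (isoelectronic, higher Z=14 is smaller); Al³⁺ < Mg²⁺ (both 10 e⁻, Z=13>12); Mg²⁺ < Sr²⁺ (same group, 2 shells fewer); Sr²⁺ < Rb⁺ (isoelectronic, higher Z=38 is smaller).
Full ascending order: Si⁴⁺ < Al³⁺ < Mg²⁺ < Sr²⁺ < Rb⁺. Counting from the smallest, position 3 is Mg²⁺.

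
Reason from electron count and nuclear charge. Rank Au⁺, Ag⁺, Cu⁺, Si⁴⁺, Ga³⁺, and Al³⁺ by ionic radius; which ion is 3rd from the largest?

Cu⁺

First list Z and electron count for each: Si⁴⁺: 10 e⁻, Z=14, Al³⁺: 10 e⁻, Z=13, Ga³⁺: 28 e⁻, Z=31, Cu⁺: 28 e⁻, Z=29, Ag⁺: 46 e⁻, Z=47, Au⁺: 78 e⁻, Z=79. Si⁴⁺ < Al³⁺ (both 10 e⁻, Z=14>13); Al³⁺ < Ga³⁺ (same group, period 3 vs 4); Ga³⁺ < Cu⁺ (isoelectronic, higher Z=31 is smaller); Cu⁺ < Ag⁺ (same group, 1 shell fewer); Ag⁺ < Au⁺ (same group, period 5 vs 6).
So the order is Si⁴⁺ < Al³⁺ < Ga³⁺ < Cu⁺ < Ag⁺ < Au⁺; the 3rd-largest ion is Cu⁺.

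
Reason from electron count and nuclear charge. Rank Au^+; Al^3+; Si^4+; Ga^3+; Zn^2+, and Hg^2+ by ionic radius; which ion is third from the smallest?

Ga^3+

First list Z and electron count for each: Si^4+ has 10 e⁻ (Z=14), Al^3+ has 10 e⁻ (Z=13), Ga^3+ has 28 e⁻ (Z=31), Zn^2+ has 28 e⁻ (Z=30), Hg^2+ has 78 e⁻ (Z=80), Au^+ has 78 e⁻ (Z=79). Si^4+ < Al^3+ (both 10 e⁻, Z=14>13); Al^3+ < Ga^3+ (same group, 1 shell fewer); Ga^3+ < Zn^2+ (isoelectronic, higher Z=31 is smaller); Zn^2+ < Hg^2+ (same group, 2 shells fewer); Hg^2+ < Au^+ (both 78 e⁻, Z=80>79).
Ordering: Si^4+ < Al^3+ < Ga^3+ < Zn^2+ < Hg^2+ < Au^+. The third smallest is Ga^3+.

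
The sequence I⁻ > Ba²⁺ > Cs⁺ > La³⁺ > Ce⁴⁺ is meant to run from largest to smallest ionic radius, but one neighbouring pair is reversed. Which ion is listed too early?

Ba²⁺

Scanning neighbour by neighbour, only Ba²⁺/Cs⁺ violates a trend: they are isoelectronic (54 e⁻) and Ba has more protons than Cs (56 vs 55), making Ba²⁺ smaller. That makes Ba²⁺ the one sitting a position early relative to where it belongs.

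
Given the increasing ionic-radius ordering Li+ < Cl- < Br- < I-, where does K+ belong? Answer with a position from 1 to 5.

2

First list Z and electron count for each: Li+ has 2 e⁻ (Z=3), K+ has 18 e⁻ (Z=19), Cl- has 18 e⁻ (Z=17), Br- has 36 e⁻ (Z=35), I- has 54 e⁻ (Z=53). Li+ < K+ (same group, period 2 vs 4); K+ < Cl- (isoelectronic, higher Z=19 is smaller); Cl- < Br- (same group, period 3 vs 4); Br- < I- (same group, period 4 vs 5).
Merged order: Li+ < K+ < Cl- < Br- < I- — K+ is number 2.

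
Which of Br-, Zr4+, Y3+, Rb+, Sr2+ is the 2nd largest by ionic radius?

Rb+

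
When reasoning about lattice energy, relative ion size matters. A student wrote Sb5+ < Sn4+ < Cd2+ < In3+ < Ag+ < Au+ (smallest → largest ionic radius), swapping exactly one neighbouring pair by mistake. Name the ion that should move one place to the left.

In3+

Check each adjacent pair. Cd2+ and In3+ are reversed: In3+ and Cd2+ share 46 electrons; the higher nuclear charge on In (Z=49) contracts it more, so In3+ < Cd2+. No other neighbouring pair contradicts the periodic trends, so In3+ is the ion listed too late.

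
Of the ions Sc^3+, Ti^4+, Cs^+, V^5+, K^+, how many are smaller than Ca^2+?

First list Z and electron count for each: V^5+ has 18 e⁻ (Z=23), Ti^4+ has 18 e⁻ (Z=22), Sc^3+ has 18 e⁻ (Z=21), Ca^2+ has 18 e⁻ (Z=20), K^+ has 18 e⁻ (Z=19), Cs^+ has 54 e⁻ (Z=55). V^5+ < Ti^4+ (both 18 e⁻, Z=23>22); Ti^4+ < Sc^3+ (both 18 e⁻, Z=22>21); Sc^3+ < Ca^2+ (both 18 e⁻, Z=21>20); Ca^2+ < K^+ (isoelectronic, higher Z=20 is smaller); K^+ < Cs^+ (same group, 2 shells fewer).
Overall: V^5+ < Ti^4+ < Sc^3+ < Ca^2+ < K^+ < Cs^+. Ca^2+ has 3 below it and 2 above. That's 3.

3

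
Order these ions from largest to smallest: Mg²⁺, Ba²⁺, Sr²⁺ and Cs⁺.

Mg²⁺ has 10 e⁻ (Z=12), Sr²⁺ has 36 e⁻ (Z=38), Ba²⁺ has 54 e⁻ (Z=56), Cs⁺ has 54 e⁻ (Z=55). Mg²⁺ < Sr²⁺ (same group, period 3 vs 5); Sr²⁺ < Ba²⁺ (same group, 1 shell fewer); Ba²⁺ < Cs⁺ (both 54 e⁻, Z=56>55).

Cs⁺ > Ba²⁺ > Sr²⁺ > Mg²⁺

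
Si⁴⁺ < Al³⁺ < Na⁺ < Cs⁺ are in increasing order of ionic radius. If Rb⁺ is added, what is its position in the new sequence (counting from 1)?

4

First list Z and electron count for each: Si⁴⁺: 10 e⁻, Z=14, Al³⁺: 10 e⁻, Z=13, Na⁺: 10 e⁻, Z=11, Rb⁺: 36 e⁻, Z=37, Cs⁺: 54 e⁻, Z=55. Si⁴⁺ < Al³⁺ (isoelectronic, higher Z=14 is smaller); Al³⁺ < Na⁺ (both 10 e⁻, Z=13>11); Na⁺ < Rb⁺ (same group, period 3 vs 5); Rb⁺ < Cs⁺ (same group, 1 shell fewer).
The complete sequence is Si⁴⁺ < Al³⁺ < Na⁺ < Rb⁺ < Cs⁺. Rb⁺ sits at position 4.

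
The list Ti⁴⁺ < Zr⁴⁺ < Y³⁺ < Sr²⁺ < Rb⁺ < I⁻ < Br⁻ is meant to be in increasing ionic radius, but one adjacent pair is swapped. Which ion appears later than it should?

Check each adjacent pair. I⁻ and Br⁻ are reversed: same group and charge — period 4 sits above period 5, so Br⁻ is smaller. No other neighbouring pair contradicts the periodic trends, so Br⁻ is the ion listed too late.

Br⁻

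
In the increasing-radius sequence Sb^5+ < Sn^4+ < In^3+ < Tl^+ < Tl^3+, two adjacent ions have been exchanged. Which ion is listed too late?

Tl^3+

The pair Tl^+, Tl^3+ is the wrong way round — for one element, radius falls with rising positive charge, so Tl^3+ < Tl^+. All other adjacent pairs agree with periodic trends, so Tl^3+ is the misplaced ion.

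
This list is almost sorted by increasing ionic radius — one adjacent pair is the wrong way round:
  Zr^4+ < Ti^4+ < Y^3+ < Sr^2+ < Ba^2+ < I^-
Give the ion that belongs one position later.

The pair Zr^4+, Ti^4+ is the wrong way round — both in group 4 with the same charge; Ti^4+ (period 4) has the smaller radius. All other adjacent pairs agree with periodic trends, so Zr^4+ is the misplaced ion.

Zr^4+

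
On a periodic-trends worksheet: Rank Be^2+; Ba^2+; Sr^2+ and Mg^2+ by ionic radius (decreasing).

Ba^2+ > Sr^2+ > Mg^2+ > Be^2+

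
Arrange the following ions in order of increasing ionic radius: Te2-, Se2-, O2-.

All are in the same group with charge -2. Radius grows down the group as n (the outermost shell) increases.

O2- < Se2- < Te2-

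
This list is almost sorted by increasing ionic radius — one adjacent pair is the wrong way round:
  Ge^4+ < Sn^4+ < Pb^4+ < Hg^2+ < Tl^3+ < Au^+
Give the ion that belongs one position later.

Hg^2+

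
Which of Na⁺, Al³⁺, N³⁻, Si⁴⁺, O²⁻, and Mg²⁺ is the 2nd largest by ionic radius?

Isoelectronic series (10 e⁻ each). Size is set by nuclear charge: more protons means a smaller ion. Si⁴⁺ (Z=14), Al³⁺ (Z=13), Mg²⁺ (Z=12), Na⁺ (Z=11), O²⁻ (Z=8), N³⁻ (Z=7).
Ordering: Si⁴⁺ < Al³⁺ < Mg²⁺ < Na⁺ < O²⁻ < N³⁻. The 2nd largest is O²⁻.

O²⁻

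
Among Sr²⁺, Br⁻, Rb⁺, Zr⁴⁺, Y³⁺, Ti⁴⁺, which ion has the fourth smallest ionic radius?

First list Z and electron count for each: Ti⁴⁺ has 18 e⁻ (Z=22), Zr⁴⁺ has 36 e⁻ (Z=40), Y³⁺ has 36 e⁻ (Z=39), Sr²⁺ has 36 e⁻ (Z=38), Rb⁺ has 36 e⁻ (Z=37), Br⁻ has 36 e⁻ (Z=35). Ti⁴⁺ < Zr⁴⁺ (same group, 1 shell fewer); Zr⁴⁺ < Y³⁺ (both 36 e⁻, Z=40>39); Y³⁺ < Sr²⁺ (both 36 e⁻, Z=39>38); Sr²⁺ < Rb⁺ (both 36 e⁻, Z=38>37); Rb⁺ < Br⁻ (isoelectronic, higher Z=37 is smaller).
Full ascending order: Ti⁴⁺ < Zr⁴⁺ < Y³⁺ < Sr²⁺ < Rb⁺ < Br⁻. Counting from the smallest, position 4 is Sr²⁺.

Sr²⁺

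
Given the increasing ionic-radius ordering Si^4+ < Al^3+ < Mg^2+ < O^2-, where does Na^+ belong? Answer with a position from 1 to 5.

4

Each ion has 10 electrons. The ranking follows nuclear charge in reverse — greater Z gives a smaller radius. Si^4+ (Z=14), Al^3+ (Z=13), Mg^2+ (Z=12), Na^+ (Z=11), O^2- (Z=8).
With Na^+ included the full order is Si^4+ < Al^3+ < Mg^2+ < Na^+ < O^2-, so it takes position 4.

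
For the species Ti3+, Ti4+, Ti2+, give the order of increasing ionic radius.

Ti4+ < Ti3+ < Ti2+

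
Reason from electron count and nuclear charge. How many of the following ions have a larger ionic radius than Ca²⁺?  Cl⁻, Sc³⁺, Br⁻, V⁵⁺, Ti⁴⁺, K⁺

First list Z and electron count for each: V⁵⁺: 18 e⁻, Z=23, Ti⁴⁺: 18 e⁻, Z=22, Sc³⁺: 18 e⁻, Z=21, Ca²⁺: 18 e⁻, Z=20, K⁺: 18 e⁻, Z=19, Cl⁻: 18 e⁻, Z=17, Br⁻: 36 e⁻, Z=35. V⁵⁺ < Ti⁴⁺ (both 18 e⁻, Z=23>22); Ti⁴⁺ < Sc³⁺ (both 18 e⁻, Z=22>21); Sc³⁺ < Ca²⁺ (isoelectronic, higher Z=21 is smaller); Ca²⁺ < K⁺ (isoelectronic, higher Z=20 is smaller); K⁺ < Cl⁻ (isoelectronic, higher Z=19 is smaller); Cl⁻ < Br⁻ (same group, 1 shell fewer).
Placing each against Ca²⁺: smaller — V⁵⁺, Ti⁴⁺, Sc³⁺; larger — K⁺, Cl⁻, Br⁻. Count: 3.

3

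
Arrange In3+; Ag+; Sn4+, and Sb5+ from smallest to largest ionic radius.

Sb5+ < Sn4+ < In3+ < Ag+

Each ion has 46 electrons. The ranking follows nuclear charge in reverse — greater Z gives a smaller radius. Sb5+ (Z=51), Sn4+ (Z=50), In3+ (Z=49), Ag+ (Z=47).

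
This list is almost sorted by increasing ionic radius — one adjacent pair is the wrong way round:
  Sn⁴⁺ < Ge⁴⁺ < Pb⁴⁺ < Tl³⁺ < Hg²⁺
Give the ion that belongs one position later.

Sn⁴⁺

Compare adjacent ions: Ge⁴⁺ and Sn⁴⁺ are in one column with the same charge; the lighter period-4 ion has one fewer shell and is smaller — yet in this increasing list Sn⁴⁺ sits before Ge⁴⁺. Nothing else is reversed, so Sn⁴⁺ should move one place to the right.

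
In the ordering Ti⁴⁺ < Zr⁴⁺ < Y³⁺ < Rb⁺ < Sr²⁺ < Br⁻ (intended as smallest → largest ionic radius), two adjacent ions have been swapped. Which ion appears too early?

Rb⁺

Check each adjacent pair. Rb⁺ and Sr²⁺ are reversed: they are isoelectronic (36 e⁻) and Sr has more protons than Rb (38 vs 37), making Sr²⁺ smaller. No other neighbouring pair contradicts the periodic trends, so Rb⁺ is the ion listed too early.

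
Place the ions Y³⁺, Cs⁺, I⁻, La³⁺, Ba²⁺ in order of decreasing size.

I⁻ > Cs⁺ > Ba²⁺ > La³⁺ > Y³⁺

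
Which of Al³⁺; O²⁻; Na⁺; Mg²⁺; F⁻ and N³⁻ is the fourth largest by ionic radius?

Isoelectronic series (10 e⁻ each). Size is set by nuclear charge: more protons means a smaller ion. Al³⁺ (Z=13), Mg²⁺ (Z=12), Na⁺ (Z=11), F⁻ (Z=9), O²⁻ (Z=8), N³⁻ (Z=7).
Ordering: Al³⁺ < Mg²⁺ < Na⁺ < F⁻ < O²⁻ < N³⁻. The fourth largest is Na⁺.

Na⁺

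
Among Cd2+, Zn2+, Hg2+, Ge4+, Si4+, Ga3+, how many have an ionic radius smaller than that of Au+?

Electron counts and nuclear charges: Si4+ has 10 e⁻ (Z=14), Ge4+ has 28 e⁻ (Z=32), Ga3+ has 28 e⁻ (Z=31), Zn2+ has 28 e⁻ (Z=30), Cd2+ has 46 e⁻ (Z=48), Hg2+ has 78 e⁻ (Z=80), Au+ has 78 e⁻ (Z=79). Si4+ < Ge4+ (same group, 1 shell fewer); Ge4+ < Ga3+ (both 28 e⁻, Z=32>31); Ga3+ < Zn2+ (both 28 e⁻, Z=31>30); Zn2+ < Cd2+ (same group, period 4 vs 5); Cd2+ < Hg2+ (same group, period 5 vs 6); Hg2+ < Au+ (isoelectronic, higher Z=80 is smaller).
Overall: Si4+ < Ge4+ < Ga3+ < Zn2+ < Cd2+ < Hg2+ < Au+. Au+ has 6 below it and 0 above. So 6 are smaller.

6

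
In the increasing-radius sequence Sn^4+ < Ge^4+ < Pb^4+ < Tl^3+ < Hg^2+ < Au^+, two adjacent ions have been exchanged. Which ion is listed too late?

Compare adjacent ions: both in group 14 with the same charge; Ge^4+ (period 4) has the smaller radius — yet in this increasing list Sn^4+ sits before Ge^4+. Nothing else is reversed, so Ge^4+ should move one place to the left.

Ge^4+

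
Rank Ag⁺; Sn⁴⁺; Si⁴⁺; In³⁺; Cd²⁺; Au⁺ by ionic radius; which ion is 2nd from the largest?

Tabulating Z and e⁻: Si⁴⁺: 10 e⁻, Z=14, Sn⁴⁺: 46 e⁻, Z=50, In³⁺: 46 e⁻, Z=49, Cd²⁺: 46 e⁻, Z=48, Ag⁺: 46 e⁻, Z=47, Au⁺: 78 e⁻, Z=79. Si⁴⁺ < Sn⁴⁺ (same group, period 3 vs 5); Sn⁴⁺ < In³⁺ (isoelectronic, higher Z=50 is smaller); In³⁺ < Cd²⁺ (both 46 e⁻, Z=49>48); Cd²⁺ < Ag⁺ (both 46 e⁻, Z=48>47); Ag⁺ < Au⁺ (same group, 1 shell fewer).
Full ascending order: Si⁴⁺ < Sn⁴⁺ < In³⁺ < Cd²⁺ < Ag⁺ < Au⁺. Counting from the largest, position 2 is Ag⁺.

Ag⁺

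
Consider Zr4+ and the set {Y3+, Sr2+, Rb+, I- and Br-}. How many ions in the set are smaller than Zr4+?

0

Electron counts and nuclear charges: Zr4+ (Z=40, 36 e⁻), Y3+ (Z=39, 36 e⁻), Sr2+ (Z=38, 36 e⁻), Rb+ (Z=37, 36 e⁻), Br- (Z=35, 36 e⁻), I- (Z=53, 54 e⁻). Zr4+ < Y3+ (both 36 e⁻, Z=40>39); Y3+ < Sr2+ (isoelectronic, higher Z=39 is smaller); Sr2+ < Rb+ (both 36 e⁻, Z=38>37); Rb+ < Br- (isoelectronic, higher Z=37 is smaller); Br- < I- (same group, period 4 vs 5).
Placing each against Zr4+: smaller — none; larger — Y3+, Sr2+, Rb+, Br-, I-. So 0 are smaller.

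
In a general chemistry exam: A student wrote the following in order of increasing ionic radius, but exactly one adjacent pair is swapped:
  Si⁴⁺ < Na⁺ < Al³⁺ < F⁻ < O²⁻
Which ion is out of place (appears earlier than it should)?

Na⁺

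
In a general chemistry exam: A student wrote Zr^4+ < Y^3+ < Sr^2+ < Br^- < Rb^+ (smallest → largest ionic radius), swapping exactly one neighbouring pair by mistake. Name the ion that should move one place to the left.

Rb^+

Compare adjacent ions: Rb^+ and Br^- share 36 electrons; the higher nuclear charge on Rb (Z=37) contracts it more, so Rb^+ < Br^- — yet in this increasing list Br^- sits before Rb^+. Nothing else is reversed, so Rb^+ should move one place to the left.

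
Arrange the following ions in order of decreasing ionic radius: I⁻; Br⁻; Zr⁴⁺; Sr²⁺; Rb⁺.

Zr⁴⁺ has 36 e⁻ (Z=40), Sr²⁺ has 36 e⁻ (Z=38), Rb⁺ has 36 e⁻ (Z=37), Br⁻ has 36 e⁻ (Z=35), I⁻ has 54 e⁻ (Z=53). Zr⁴⁺ < Sr²⁺ (both 36 e⁻, Z=40>38); Sr²⁺ < Rb⁺ (isoelectronic, higher Z=38 is smaller); Rb⁺ < Br⁻ (both 36 e⁻, Z=37>35); Br⁻ < I⁻ (same group, period 4 vs 5).

I⁻ > Br⁻ > Rb⁺ > Sr²⁺ > Zr⁴⁺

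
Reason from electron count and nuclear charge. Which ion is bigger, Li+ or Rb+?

Rb+

Same group, same charge. Going down the group adds an extra shell of electrons, so the ion gets larger: Li+ is highest in the group and smallest.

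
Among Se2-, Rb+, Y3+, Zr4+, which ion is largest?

All of these have 36 electrons (isoelectronic). With the same electron cloud, the ion with the most protons pulls it in tightest. Nuclear charges: Zr4+ (Z=40), Y3+ (Z=39), Rb+ (Z=37), Se2- (Z=34). Highest Z is smallest.

Se2-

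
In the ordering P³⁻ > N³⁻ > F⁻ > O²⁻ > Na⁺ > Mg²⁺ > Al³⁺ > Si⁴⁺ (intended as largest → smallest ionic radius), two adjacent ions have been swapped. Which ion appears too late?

O²⁻

Check each adjacent pair. F⁻ and O²⁻ are reversed: F⁻ and O²⁻ share 10 electrons; the higher nuclear charge on F (Z=9) contracts it more, so F⁻ < O²⁻. No other neighbouring pair contradicts the periodic trends, so O²⁻ is the ion listed too late.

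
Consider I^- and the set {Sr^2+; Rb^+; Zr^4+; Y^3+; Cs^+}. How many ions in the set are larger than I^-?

First list Z and electron count for each: Zr^4+ has 36 e⁻ (Z=40), Y^3+ has 36 e⁻ (Z=39), Sr^2+ has 36 e⁻ (Z=38), Rb^+ has 36 e⁻ (Z=37), Cs^+ has 54 e⁻ (Z=55), I^- has 54 e⁻ (Z=53). Zr^4+ < Y^3+ (isoelectronic, higher Z=40 is smaller); Y^3+ < Sr^2+ (isoelectronic, higher Z=39 is smaller); Sr^2+ < Rb^+ (isoelectronic, higher Z=38 is smaller); Rb^+ < Cs^+ (same group, 1 shell fewer); Cs^+ < I^- (both 54 e⁻, Z=55>53).
Overall: Zr^4+ < Y^3+ < Sr^2+ < Rb^+ < Cs^+ < I^-. I^- has 5 below it and 0 above. That's 0.

0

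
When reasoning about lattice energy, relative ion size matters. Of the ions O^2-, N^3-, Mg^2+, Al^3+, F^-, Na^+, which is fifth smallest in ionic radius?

All of these have 10 electrons (isoelectronic). With the same electron cloud, the ion with the most protons pulls it in tightest. Nuclear charges: Al^3+ (Z=13), Mg^2+ (Z=12), Na^+ (Z=11), F^- (Z=9), O^2- (Z=8), N^3- (Z=7). Highest Z is smallest.
That gives Al^3+ < Mg^2+ < Na^+ < F^- < O^2- < N^3-. From the smallest end, number 5 is O^2-.

O^2-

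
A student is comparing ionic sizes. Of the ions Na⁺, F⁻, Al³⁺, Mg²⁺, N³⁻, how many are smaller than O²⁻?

All of these have 10 electrons (isoelectronic). With the same electron cloud, the ion with the most protons pulls it in tightest. Nuclear charges: Al³⁺ (Z=13), Mg²⁺ (Z=12), Na⁺ (Z=11), F⁻ (Z=9), O²⁻ (Z=8), N³⁻ (Z=7). Highest Z is smallest.
Placing each against O²⁻: smaller — Al³⁺, Mg²⁺, Na⁺, F⁻; larger — N³⁻. Count: 4.

4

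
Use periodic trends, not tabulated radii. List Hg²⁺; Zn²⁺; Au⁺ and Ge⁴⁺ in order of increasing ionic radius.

First list Z and electron count for each: Ge⁴⁺ has 28 e⁻ (Z=32), Zn²⁺ has 28 e⁻ (Z=30), Hg²⁺ has 78 e⁻ (Z=80), Au⁺ has 78 e⁻ (Z=79). Ge⁴⁺ < Zn²⁺ (isoelectronic, higher Z=32 is smaller); Zn²⁺ < Hg²⁺ (same group, 2 shells fewer); Hg²⁺ < Au⁺ (both 78 e⁻, Z=80>79).

Ge⁴⁺ < Zn²⁺ < Hg²⁺ < Au⁺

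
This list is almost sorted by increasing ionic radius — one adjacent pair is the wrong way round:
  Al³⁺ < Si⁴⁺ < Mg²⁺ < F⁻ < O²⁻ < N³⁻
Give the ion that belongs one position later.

Check each adjacent pair. Al³⁺ and Si⁴⁺ are reversed: both have 10 electrons but Z(Si)=14 > Z(Al)=13, so Si⁴⁺ should be the smaller of the two. No other neighbouring pair contradicts the periodic trends, so Al³⁺ is the ion listed too early.

Al³⁺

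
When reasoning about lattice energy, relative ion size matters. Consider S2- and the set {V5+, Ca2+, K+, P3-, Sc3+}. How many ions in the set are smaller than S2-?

All of these have 18 electrons (isoelectronic). With the same electron cloud, the ion with the most protons pulls it in tightest. Nuclear charges: V5+ (Z=23), Sc3+ (Z=21), Ca2+ (Z=20), K+ (Z=19), S2- (Z=16), P3- (Z=15). Highest Z is smallest.
Relative to S2-, the ions that are smaller are V5+, Sc3+, Ca2+, K+. Count: 4.

4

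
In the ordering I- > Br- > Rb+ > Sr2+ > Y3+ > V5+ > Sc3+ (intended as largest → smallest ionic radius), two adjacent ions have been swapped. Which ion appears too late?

Sc3+

Check each adjacent pair. V5+ and Sc3+ are reversed: they are isoelectronic (18 e⁻) and V has more protons than Sc (23 vs 21), making V5+ smaller. No other neighbouring pair contradicts the periodic trends, so Sc3+ is the ion listed too late.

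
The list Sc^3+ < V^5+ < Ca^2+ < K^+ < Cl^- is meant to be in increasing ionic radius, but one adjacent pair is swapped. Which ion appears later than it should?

Check each adjacent pair. Sc^3+ and V^5+ are reversed: V^5+ and Sc^3+ share 18 electrons; the higher nuclear charge on V (Z=23) contracts it more, so V^5+ < Sc^3+. No other neighbouring pair contradicts the periodic trends, so V^5+ is the ion listed too late.

V^5+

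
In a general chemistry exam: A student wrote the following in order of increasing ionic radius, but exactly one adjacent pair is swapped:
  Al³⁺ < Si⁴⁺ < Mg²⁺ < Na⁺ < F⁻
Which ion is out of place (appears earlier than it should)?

Scanning neighbour by neighbour, only Al³⁺/Si⁴⁺ violates a trend: both have 10 electrons but Z(Si)=14 > Z(Al)=13, so Si⁴⁺ should be the smaller of the two. That makes Al³⁺ the one sitting a position early relative to where it belongs.

Al³⁺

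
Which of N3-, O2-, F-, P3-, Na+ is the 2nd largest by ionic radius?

Tabulating Z and e⁻: Na+: 10 e⁻, Z=11, F-: 10 e⁻, Z=9, O2-: 10 e⁻, Z=8, N3-: 10 e⁻, Z=7, P3-: 18 e⁻, Z=15. Na+ < F- (both 10 e⁻, Z=11>9); F- < O2- (both 10 e⁻, Z=9>8); O2- < N3- (both 10 e⁻, Z=8>7); N3- < P3- (same group, period 2 vs 3).
So the order is Na+ < F- < O2- < N3- < P3-; the 2nd-largest ion is N3-.

N3-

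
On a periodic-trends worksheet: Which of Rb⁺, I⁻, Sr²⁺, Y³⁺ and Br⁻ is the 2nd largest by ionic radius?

Y³⁺: 36 e⁻, Z=39, Sr²⁺: 36 e⁻, Z=38, Rb⁺: 36 e⁻, Z=37, Br⁻: 36 e⁻, Z=35, I⁻: 54 e⁻, Z=53. Y³⁺ < Sr²⁺ (both 36 e⁻, Z=39>38); Sr²⁺ < Rb⁺ (isoelectronic, higher Z=38 is smaller); Rb⁺ < Br⁻ (both 36 e⁻, Z=37>35); Br⁻ < I⁻ (same group, period 4 vs 5).
So the order is Y³⁺ < Sr²⁺ < Rb⁺ < Br⁻ < I⁻; the 2nd-largest ion is Br⁻.

Br⁻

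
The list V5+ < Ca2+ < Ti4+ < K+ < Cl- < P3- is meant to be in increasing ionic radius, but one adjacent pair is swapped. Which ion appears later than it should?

Ti4+

Compare adjacent ions: both have 18 electrons but Z(Ti)=22 > Z(Ca)=20, so Ti4+ should be the smaller of the two — yet in this increasing list Ca2+ sits before Ti4+. Nothing else is reversed, so Ti4+ should move one place to the left.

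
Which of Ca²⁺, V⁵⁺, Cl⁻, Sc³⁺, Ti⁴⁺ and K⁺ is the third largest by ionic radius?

Isoelectronic series (18 e⁻ each). Size is set by nuclear charge: more protons means a smaller ion. V⁵⁺ (Z=23), Ti⁴⁺ (Z=22), Sc³⁺ (Z=21), Ca²⁺ (Z=20), K⁺ (Z=19), Cl⁻ (Z=17).
Full ascending order: V⁵⁺ < Ti⁴⁺ < Sc³⁺ < Ca²⁺ < K⁺ < Cl⁻. Counting from the largest, position 3 is Ca²⁺.

Ca²⁺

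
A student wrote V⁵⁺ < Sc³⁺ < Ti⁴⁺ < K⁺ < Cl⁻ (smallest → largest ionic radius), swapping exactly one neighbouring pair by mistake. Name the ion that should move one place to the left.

Scanning neighbour by neighbour, only Sc³⁺/Ti⁴⁺ violates a trend: they are isoelectronic (18 e⁻) and Ti has more protons than Sc (22 vs 21), making Ti⁴⁺ smaller. That makes Ti⁴⁺ the one sitting a position late relative to where it belongs.

Ti⁴⁺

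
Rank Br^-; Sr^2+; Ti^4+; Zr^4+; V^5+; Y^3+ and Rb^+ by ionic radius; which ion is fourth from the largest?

Work out protons and electrons: V^5+: 18 e⁻, Z=23, Ti^4+: 18 e⁻, Z=22, Zr^4+: 36 e⁻, Z=40, Y^3+: 36 e⁻, Z=39, Sr^2+: 36 e⁻, Z=38, Rb^+: 36 e⁻, Z=37, Br^-: 36 e⁻, Z=35. V^5+ < Ti^4+ (both 18 e⁻, Z=23>22); Ti^4+ < Zr^4+ (same group, period 4 vs 5); Zr^4+ < Y^3+ (both 36 e⁻, Z=40>39); Y^3+ < Sr^2+ (both 36 e⁻, Z=39>38); Sr^2+ < Rb^+ (both 36 e⁻, Z=38>37); Rb^+ < Br^- (both 36 e⁻, Z=37>35).
So the order is V^5+ < Ti^4+ < Zr^4+ < Y^3+ < Sr^2+ < Rb^+ < Br^-; the 4th-largest ion is Y^3+.

Y^3+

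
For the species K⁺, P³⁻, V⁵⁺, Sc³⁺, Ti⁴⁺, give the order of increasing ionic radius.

Each ion has 18 electrons. The ranking follows nuclear charge in reverse — greater Z gives a smaller radius. V⁵⁺ (Z=23), Ti⁴⁺ (Z=22), Sc³⁺ (Z=21), K⁺ (Z=19), P³⁻ (Z=15).

V⁵⁺ < Ti⁴⁺ < Sc³⁺ < K⁺ < P³⁻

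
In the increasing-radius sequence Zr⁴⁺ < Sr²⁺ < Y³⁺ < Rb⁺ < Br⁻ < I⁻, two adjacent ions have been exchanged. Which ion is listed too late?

Y³⁺

The pair Sr²⁺, Y³⁺ is the wrong way round — Y³⁺ and Sr²⁺ share 36 electrons; the higher nuclear charge on Y (Z=39) contracts it more, so Y³⁺ < Sr²⁺. All other adjacent pairs agree with periodic trends, so Y³⁺ is the misplaced ion.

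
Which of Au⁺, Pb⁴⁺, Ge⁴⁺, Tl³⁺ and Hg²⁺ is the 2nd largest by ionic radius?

Hg²⁺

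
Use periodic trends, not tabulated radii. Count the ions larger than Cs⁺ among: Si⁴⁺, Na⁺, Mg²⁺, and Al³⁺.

0

First list Z and electron count for each: Si⁴⁺ has 10 e⁻ (Z=14), Al³⁺ has 10 e⁻ (Z=13), Mg²⁺ has 10 e⁻ (Z=12), Na⁺ has 10 e⁻ (Z=11), Cs⁺ has 54 e⁻ (Z=55). Si⁴⁺ < Al³⁺ (both 10 e⁻, Z=14>13); Al³⁺ < Mg²⁺ (both 10 e⁻, Z=13>12); Mg²⁺ < Na⁺ (both 10 e⁻, Z=12>11); Na⁺ < Cs⁺ (same group, 3 shells fewer).
Ordering all of them (including Cs⁺) by radius gives Si⁴⁺ < Al³⁺ < Mg²⁺ < Na⁺ < Cs⁺. That's 0.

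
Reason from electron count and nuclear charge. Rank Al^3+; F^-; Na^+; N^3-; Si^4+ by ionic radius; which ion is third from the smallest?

These species are isoelectronic with 10 electrons. The only difference is the number of protons: Si^4+ (Z=14), Al^3+ (Z=13), Na^+ (Z=11), F^- (Z=9), N^3- (Z=7). The strongest nuclear pull (Si^4+) gives the smallest ion.
So the order is Si^4+ < Al^3+ < Na^+ < F^- < N^3-; the 3rd-smallest ion is Na^+.

Na^+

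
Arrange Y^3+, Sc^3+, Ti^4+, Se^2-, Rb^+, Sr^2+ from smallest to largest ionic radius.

Tabulating Z and e⁻: Ti^4+ (Z=22, 18 e⁻), Sc^3+ (Z=21, 18 e⁻), Y^3+ (Z=39, 36 e⁻), Sr^2+ (Z=38, 36 e⁻), Rb^+ (Z=37, 36 e⁻), Se^2- (Z=34, 36 e⁻). Ti^4+ < Sc^3+ (isoelectronic, higher Z=22 is smaller); Sc^3+ < Y^3+ (same group, 1 shell fewer); Y^3+ < Sr^2+ (both 36 e⁻, Z=39>38); Sr^2+ < Rb^+ (isoelectronic, higher Z=38 is smaller); Rb^+ < Se^2- (both 36 e⁻, Z=37>34).

Ti^4+ < Sc^3+ < Y^3+ < Sr^2+ < Rb^+ < Se^2-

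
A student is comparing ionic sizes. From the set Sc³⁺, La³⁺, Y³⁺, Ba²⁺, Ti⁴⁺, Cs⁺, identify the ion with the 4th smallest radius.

La³⁺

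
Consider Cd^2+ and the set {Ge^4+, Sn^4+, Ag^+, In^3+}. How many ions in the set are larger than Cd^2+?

First list Z and electron count for each: Ge^4+ (Z=32, 28 e⁻), Sn^4+ (Z=50, 46 e⁻), In^3+ (Z=49, 46 e⁻), Cd^2+ (Z=48, 46 e⁻), Ag^+ (Z=47, 46 e⁻). Ge^4+ < Sn^4+ (same group, 1 shell fewer); Sn^4+ < In^3+ (isoelectronic, higher Z=50 is smaller); In^3+ < Cd^2+ (both 46 e⁻, Z=49>48); Cd^2+ < Ag^+ (both 46 e⁻, Z=48>47).
Ordering all of them (including Cd^2+) by radius gives Ge^4+ < Sn^4+ < In^3+ < Cd^2+ < Ag^+. Count: 1.

1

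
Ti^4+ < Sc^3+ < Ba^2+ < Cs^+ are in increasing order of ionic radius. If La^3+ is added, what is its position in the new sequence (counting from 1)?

3

Ti^4+ (Z=22, 18 e⁻), Sc^3+ (Z=21, 18 e⁻), La^3+ (Z=57, 54 e⁻), Ba^2+ (Z=56, 54 e⁻), Cs^+ (Z=55, 54 e⁻). Ti^4+ < Sc^3+ (both 18 e⁻, Z=22>21); Sc^3+ < La^3+ (same group, period 4 vs 6); La^3+ < Ba^2+ (both 54 e⁻, Z=57>56); Ba^2+ < Cs^+ (both 54 e⁻, Z=56>55).
Merged order: Ti^4+ < Sc^3+ < La^3+ < Ba^2+ < Cs^+ — La^3+ is number 3.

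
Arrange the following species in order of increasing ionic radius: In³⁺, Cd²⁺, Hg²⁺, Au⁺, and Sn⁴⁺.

Tabulating Z and e⁻: Sn⁴⁺: 46 e⁻, Z=50, In³⁺: 46 e⁻, Z=49, Cd²⁺: 46 e⁻, Z=48, Hg²⁺: 78 e⁻, Z=80, Au⁺: 78 e⁻, Z=79. Sn⁴⁺ < In³⁺ (both 46 e⁻, Z=50>49); In³⁺ < Cd²⁺ (both 46 e⁻, Z=49>48); Cd²⁺ < Hg²⁺ (same group, period 5 vs 6); Hg²⁺ < Au⁺ (both 78 e⁻, Z=80>79).

Sn⁴⁺ < In³⁺ < Cd²⁺ < Hg²⁺ < Au⁺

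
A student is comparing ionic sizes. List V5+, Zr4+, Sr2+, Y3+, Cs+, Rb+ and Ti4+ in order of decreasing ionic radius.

Cs+ > Rb+ > Sr2+ > Y3+ > Zr4+ > Ti4+ > V5+

Work out protons and electrons: V5+: 18 e⁻, Z=23, Ti4+: 18 e⁻, Z=22, Zr4+: 36 e⁻, Z=40, Y3+: 36 e⁻, Z=39, Sr2+: 36 e⁻, Z=38, Rb+: 36 e⁻, Z=37, Cs+: 54 e⁻, Z=55. V5+ < Ti4+ (both 18 e⁻, Z=23>22); Ti4+ < Zr4+ (same group, period 4 vs 5); Zr4+ < Y3+ (isoelectronic, higher Z=40 is smaller); Y3+ < Sr2+ (both 36 e⁻, Z=39>38); Sr2+ < Rb+ (both 36 e⁻, Z=38>37); Rb+ < Cs+ (same group, 1 shell fewer).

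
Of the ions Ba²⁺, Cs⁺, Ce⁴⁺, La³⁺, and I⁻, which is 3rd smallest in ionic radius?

All of these have 54 electrons (isoelectronic). With the same electron cloud, the ion with the most protons pulls it in tightest. Nuclear charges: Ce⁴⁺ (Z=58), La³⁺ (Z=57), Ba²⁺ (Z=56), Cs⁺ (Z=55), I⁻ (Z=53). Highest Z is smallest.
So the order is Ce⁴⁺ < La³⁺ < Ba²⁺ < Cs⁺ < I⁻; the 3rd-smallest ion is Ba²⁺.

Ba²⁺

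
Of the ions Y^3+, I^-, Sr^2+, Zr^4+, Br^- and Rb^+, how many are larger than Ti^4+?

6

Work out protons and electrons: Ti^4+ has 18 e⁻ (Z=22), Zr^4+ has 36 e⁻ (Z=40), Y^3+ has 36 e⁻ (Z=39), Sr^2+ has 36 e⁻ (Z=38), Rb^+ has 36 e⁻ (Z=37), Br^- has 36 e⁻ (Z=35), I^- has 54 e⁻ (Z=53). Ti^4+ < Zr^4+ (same group, period 4 vs 5); Zr^4+ < Y^3+ (isoelectronic, higher Z=40 is smaller); Y^3+ < Sr^2+ (both 36 e⁻, Z=39>38); Sr^2+ < Rb^+ (both 36 e⁻, Z=38>37); Rb^+ < Br^- (both 36 e⁻, Z=37>35); Br^- < I^- (same group, period 4 vs 5).
Relative to Ti^4+, the ions that are larger are Zr^4+, Y^3+, Sr^2+, Rb^+, Br^-, I^-. Count: 6.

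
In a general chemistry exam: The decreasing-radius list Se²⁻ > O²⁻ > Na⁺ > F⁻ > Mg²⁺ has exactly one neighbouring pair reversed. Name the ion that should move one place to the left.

Scanning neighbour by neighbour, only Na⁺/F⁻ violates a trend: Na⁺ and F⁻ share 10 electrons; the higher nuclear charge on Na (Z=11) contracts it more, so Na⁺ < F⁻. That makes F⁻ the one sitting a position late relative to where it belongs.

F⁻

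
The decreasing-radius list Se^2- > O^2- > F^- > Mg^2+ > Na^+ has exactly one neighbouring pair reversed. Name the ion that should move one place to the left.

Na^+

The pair Mg^2+, Na^+ is the wrong way round — both have 10 electrons but Z(Mg)=12 > Z(Na)=11, so Mg^2+ should be the smaller of the two. All other adjacent pairs agree with periodic trends, so Na^+ is the misplaced ion.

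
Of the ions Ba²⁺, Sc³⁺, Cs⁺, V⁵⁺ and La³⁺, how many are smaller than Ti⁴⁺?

1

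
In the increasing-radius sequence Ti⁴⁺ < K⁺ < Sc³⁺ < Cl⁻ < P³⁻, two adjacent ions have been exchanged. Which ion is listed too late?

The pair K⁺, Sc³⁺ is the wrong way round — they are isoelectronic (18 e⁻) and Sc has more protons than K (21 vs 19), making Sc³⁺ smaller. All other adjacent pairs agree with periodic trends, so Sc³⁺ is the misplaced ion.

Sc³⁺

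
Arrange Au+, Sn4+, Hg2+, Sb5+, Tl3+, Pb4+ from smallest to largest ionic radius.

Sb5+ < Sn4+ < Pb4+ < Tl3+ < Hg2+ < Au+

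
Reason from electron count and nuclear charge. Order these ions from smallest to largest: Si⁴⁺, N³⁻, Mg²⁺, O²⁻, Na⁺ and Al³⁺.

Si⁴⁺ < Al³⁺ < Mg²⁺ < Na⁺ < O²⁻ < N³⁻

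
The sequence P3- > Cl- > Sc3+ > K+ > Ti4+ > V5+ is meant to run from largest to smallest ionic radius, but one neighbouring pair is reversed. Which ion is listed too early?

Check each adjacent pair. Sc3+ and K+ are reversed: Sc3+ and K+ share 18 electrons; the higher nuclear charge on Sc (Z=21) contracts it more, so Sc3+ < K+. No other neighbouring pair contradicts the periodic trends, so Sc3+ is the ion listed too early.

Sc3+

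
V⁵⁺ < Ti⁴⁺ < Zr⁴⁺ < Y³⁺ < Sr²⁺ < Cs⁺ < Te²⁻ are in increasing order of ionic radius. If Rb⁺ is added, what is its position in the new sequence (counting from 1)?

Work out protons and electrons: V⁵⁺: 18 e⁻, Z=23, Ti⁴⁺: 18 e⁻, Z=22, Zr⁴⁺: 36 e⁻, Z=40, Y³⁺: 36 e⁻, Z=39, Sr²⁺: 36 e⁻, Z=38, Rb⁺: 36 e⁻, Z=37, Cs⁺: 54 e⁻, Z=55, Te²⁻: 54 e⁻, Z=52. V⁵⁺ < Ti⁴⁺ (both 18 e⁻, Z=23>22); Ti⁴⁺ < Zr⁴⁺ (same group, 1 shell fewer); Zr⁴⁺ < Y³⁺ (both 36 e⁻, Z=40>39); Y³⁺ < Sr²⁺ (isoelectronic, higher Z=39 is smaller); Sr²⁺ < Rb⁺ (isoelectronic, higher Z=38 is smaller); Rb⁺ < Cs⁺ (same group, period 5 vs 6); Cs⁺ < Te²⁻ (both 54 e⁻, Z=55>52).
Putting Rb⁺ in gives V⁵⁺ < Ti⁴⁺ < Zr⁴⁺ < Y³⁺ < Sr²⁺ < Rb⁺ < Cs⁺ < Te²⁻; it lands at slot 6.

6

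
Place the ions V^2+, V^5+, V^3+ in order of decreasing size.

For a single element, ionic radius drops as positive charge rises — V^5+ < V^2+.

V^2+ > V^3+ > V^5+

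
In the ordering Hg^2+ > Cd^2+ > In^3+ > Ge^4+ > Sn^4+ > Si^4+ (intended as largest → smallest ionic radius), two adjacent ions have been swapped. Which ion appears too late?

Sn^4+

Check each adjacent pair. Ge^4+ and Sn^4+ are reversed: same group and charge — period 4 sits above period 5, so Ge^4+ is smaller. No other neighbouring pair contradicts the periodic trends, so Sn^4+ is the ion listed too late.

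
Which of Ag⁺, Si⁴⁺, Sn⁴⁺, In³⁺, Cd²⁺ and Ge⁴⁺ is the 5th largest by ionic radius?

Ge⁴⁺

First list Z and electron count for each: Si⁴⁺ has 10 e⁻ (Z=14), Ge⁴⁺ has 28 e⁻ (Z=32), Sn⁴⁺ has 46 e⁻ (Z=50), In³⁺ has 46 e⁻ (Z=49), Cd²⁺ has 46 e⁻ (Z=48), Ag⁺ has 46 e⁻ (Z=47). Si⁴⁺ < Ge⁴⁺ (same group, 1 shell fewer); Ge⁴⁺ < Sn⁴⁺ (same group, period 4 vs 5); Sn⁴⁺ < In³⁺ (both 46 e⁻, Z=50>49); In³⁺ < Cd²⁺ (both 46 e⁻, Z=49>48); Cd²⁺ < Ag⁺ (isoelectronic, higher Z=48 is smaller).
Ordering: Si⁴⁺ < Ge⁴⁺ < Sn⁴⁺ < In³⁺ < Cd²⁺ < Ag⁺. The 5th largest is Ge⁴⁺.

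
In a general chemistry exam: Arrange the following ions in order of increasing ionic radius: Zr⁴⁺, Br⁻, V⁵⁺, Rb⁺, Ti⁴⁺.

First list Z and electron count for each: V⁵⁺ (Z=23, 18 e⁻), Ti⁴⁺ (Z=22, 18 e⁻), Zr⁴⁺ (Z=40, 36 e⁻), Rb⁺ (Z=37, 36 e⁻), Br⁻ (Z=35, 36 e⁻). V⁵⁺ < Ti⁴⁺ (isoelectronic, higher Z=23 is smaller); Ti⁴⁺ < Zr⁴⁺ (same group, 1 shell fewer); Zr⁴⁺ < Rb⁺ (both 36 e⁻, Z=40>37); Rb⁺ < Br⁻ (both 36 e⁻, Z=37>35).

V⁵⁺ < Ti⁴⁺ < Zr⁴⁺ < Rb⁺ < Br⁻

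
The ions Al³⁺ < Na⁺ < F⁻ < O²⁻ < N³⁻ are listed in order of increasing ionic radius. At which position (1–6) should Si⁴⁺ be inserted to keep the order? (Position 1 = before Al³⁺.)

These species are isoelectronic with 10 electrons. The only difference is the number of protons: Si⁴⁺ (Z=14), Al³⁺ (Z=13), Na⁺ (Z=11), F⁻ (Z=9), O²⁻ (Z=8), N³⁻ (Z=7). The strongest nuclear pull (Si⁴⁺) gives the smallest ion.
Putting Si⁴⁺ in gives Si⁴⁺ < Al³⁺ < Na⁺ < F⁻ < O²⁻ < N³⁻; it lands at slot 1.

1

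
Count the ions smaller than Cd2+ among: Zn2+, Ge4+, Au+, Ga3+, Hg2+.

Ge4+ (Z=32, 28 e⁻), Ga3+ (Z=31, 28 e⁻), Zn2+ (Z=30, 28 e⁻), Cd2+ (Z=48, 46 e⁻), Hg2+ (Z=80, 78 e⁻), Au+ (Z=79, 78 e⁻). Ge4+ < Ga3+ (both 28 e⁻, Z=32>31); Ga3+ < Zn2+ (both 28 e⁻, Z=31>30); Zn2+ < Cd2+ (same group, 1 shell fewer); Cd2+ < Hg2+ (same group, period 5 vs 6); Hg2+ < Au+ (isoelectronic, higher Z=80 is smaller).
Relative to Cd2+, the ions that are smaller are Ge4+, Ga3+, Zn2+. Count: 3.

3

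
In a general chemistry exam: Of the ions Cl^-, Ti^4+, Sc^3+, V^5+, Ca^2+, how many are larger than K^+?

1

Isoelectronic series (18 e⁻ each). Size is set by nuclear charge: more protons means a smaller ion. V^5+ (Z=23), Ti^4+ (Z=22), Sc^3+ (Z=21), Ca^2+ (Z=20), K^+ (Z=19), Cl^- (Z=17).
Relative to K^+, the ions that are larger are Cl^-. Count: 1.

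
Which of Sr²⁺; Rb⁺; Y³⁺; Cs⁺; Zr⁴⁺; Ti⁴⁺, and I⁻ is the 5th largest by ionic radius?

Y³⁺

Work out protons and electrons: Ti⁴⁺ (Z=22, 18 e⁻), Zr⁴⁺ (Z=40, 36 e⁻), Y³⁺ (Z=39, 36 e⁻), Sr²⁺ (Z=38, 36 e⁻), Rb⁺ (Z=37, 36 e⁻), Cs⁺ (Z=55, 54 e⁻), I⁻ (Z=53, 54 e⁻). Ti⁴⁺ < Zr⁴⁺ (same group, 1 shell fewer); Zr⁴⁺ < Y³⁺ (isoelectronic, higher Z=40 is smaller); Y³⁺ < Sr²⁺ (isoelectronic, higher Z=39 is smaller); Sr²⁺ < Rb⁺ (isoelectronic, higher Z=38 is smaller); Rb⁺ < Cs⁺ (same group, period 5 vs 6); Cs⁺ < I⁻ (isoelectronic, higher Z=55 is smaller).
That gives Ti⁴⁺ < Zr⁴⁺ < Y³⁺ < Sr²⁺ < Rb⁺ < Cs⁺ < I⁻. From the largest end, number 5 is Y³⁺.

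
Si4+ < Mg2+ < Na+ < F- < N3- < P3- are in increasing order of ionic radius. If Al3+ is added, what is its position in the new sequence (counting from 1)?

2

Work out protons and electrons: Si4+ has 10 e⁻ (Z=14), Al3+ has 10 e⁻ (Z=13), Mg2+ has 10 e⁻ (Z=12), Na+ has 10 e⁻ (Z=11), F- has 10 e⁻ (Z=9), N3- has 10 e⁻ (Z=7), P3- has 18 e⁻ (Z=15). Si4+ < Al3+ (both 10 e⁻, Z=14>13); Al3+ < Mg2+ (both 10 e⁻, Z=13>12); Mg2+ < Na+ (isoelectronic, higher Z=12 is smaller); Na+ < F- (isoelectronic, higher Z=11 is smaller); F- < N3- (isoelectronic, higher Z=9 is smaller); N3- < P3- (same group, 1 shell fewer).
Putting Al3+ in gives Si4+ < Al3+ < Mg2+ < Na+ < F- < N3- < P3-; it lands at slot 2.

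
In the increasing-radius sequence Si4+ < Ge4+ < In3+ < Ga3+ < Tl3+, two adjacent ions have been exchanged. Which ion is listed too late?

Compare adjacent ions: Ga3+ and In3+ are in one column with the same charge; the lighter period-4 ion has one fewer shell and is smaller — yet in this increasing list In3+ sits before Ga3+. Nothing else is reversed, so Ga3+ should move one place to the left.

Ga3+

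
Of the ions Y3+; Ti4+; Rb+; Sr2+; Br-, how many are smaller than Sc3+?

Electron counts and nuclear charges: Ti4+: 18 e⁻, Z=22, Sc3+: 18 e⁻, Z=21, Y3+: 36 e⁻, Z=39, Sr2+: 36 e⁻, Z=38, Rb+: 36 e⁻, Z=37, Br-: 36 e⁻, Z=35. Ti4+ < Sc3+ (isoelectronic, higher Z=22 is smaller); Sc3+ < Y3+ (same group, 1 shell fewer); Y3+ < Sr2+ (both 36 e⁻, Z=39>38); Sr2+ < Rb+ (both 36 e⁻, Z=38>37); Rb+ < Br- (both 36 e⁻, Z=37>35).
Relative to Sc3+, the ions that are smaller are Ti4+. That's 1.

1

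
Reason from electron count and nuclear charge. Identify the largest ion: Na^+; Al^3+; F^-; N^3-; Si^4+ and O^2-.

N^3-

All of these have 10 electrons (isoelectronic). With the same electron cloud, the ion with the most protons pulls it in tightest. Nuclear charges: Si^4+ (Z=14), Al^3+ (Z=13), Na^+ (Z=11), F^- (Z=9), O^2- (Z=8), N^3- (Z=7). Highest Z is smallest.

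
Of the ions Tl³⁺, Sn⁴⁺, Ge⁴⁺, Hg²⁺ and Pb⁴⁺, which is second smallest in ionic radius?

Electron counts and nuclear charges: Ge⁴⁺: 28 e⁻, Z=32, Sn⁴⁺: 46 e⁻, Z=50, Pb⁴⁺: 78 e⁻, Z=82, Tl³⁺: 78 e⁻, Z=81, Hg²⁺: 78 e⁻, Z=80. Ge⁴⁺ < Sn⁴⁺ (same group, period 4 vs 5); Sn⁴⁺ < Pb⁴⁺ (same group, period 5 vs 6); Pb⁴⁺ < Tl³⁺ (isoelectronic, higher Z=82 is smaller); Tl³⁺ < Hg²⁺ (both 78 e⁻, Z=81>80).
Ordering: Ge⁴⁺ < Sn⁴⁺ < Pb⁴⁺ < Tl³⁺ < Hg²⁺. The second smallest is Sn⁴⁺.

Sn⁴⁺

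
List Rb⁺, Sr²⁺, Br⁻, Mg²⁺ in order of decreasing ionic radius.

Mg²⁺: 10 e⁻, Z=12, Sr²⁺: 36 e⁻, Z=38, Rb⁺: 36 e⁻, Z=37, Br⁻: 36 e⁻, Z=35. Mg²⁺ < Sr²⁺ (same group, period 3 vs 5); Sr²⁺ < Rb⁺ (both 36 e⁻, Z=38>37); Rb⁺ < Br⁻ (both 36 e⁻, Z=37>35).

Br⁻ > Rb⁺ > Sr²⁺ > Mg²⁺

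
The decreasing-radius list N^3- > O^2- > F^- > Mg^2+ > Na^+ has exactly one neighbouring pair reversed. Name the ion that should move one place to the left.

Check each adjacent pair. Mg^2+ and Na^+ are reversed: Mg^2+ and Na^+ share 10 electrons; the higher nuclear charge on Mg (Z=12) contracts it more, so Mg^2+ < Na^+. No other neighbouring pair contradicts the periodic trends, so Na^+ is the ion listed too late.

Na^+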